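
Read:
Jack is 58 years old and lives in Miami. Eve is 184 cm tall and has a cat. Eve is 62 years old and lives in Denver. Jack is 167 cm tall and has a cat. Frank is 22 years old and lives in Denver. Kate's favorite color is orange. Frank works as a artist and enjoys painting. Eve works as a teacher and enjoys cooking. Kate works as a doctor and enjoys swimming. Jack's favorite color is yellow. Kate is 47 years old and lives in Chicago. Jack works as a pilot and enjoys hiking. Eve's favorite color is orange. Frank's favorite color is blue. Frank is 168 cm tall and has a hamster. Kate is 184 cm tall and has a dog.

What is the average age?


Sum=189, n=4, avg=47.25

47.25


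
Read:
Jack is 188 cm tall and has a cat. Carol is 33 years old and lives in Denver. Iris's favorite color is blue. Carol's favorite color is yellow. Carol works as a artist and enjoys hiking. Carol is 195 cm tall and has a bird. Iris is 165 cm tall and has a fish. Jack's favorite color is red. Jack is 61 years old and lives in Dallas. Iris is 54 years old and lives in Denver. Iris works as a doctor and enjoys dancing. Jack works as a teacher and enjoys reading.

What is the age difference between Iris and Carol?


|54 - 33| = 21

21


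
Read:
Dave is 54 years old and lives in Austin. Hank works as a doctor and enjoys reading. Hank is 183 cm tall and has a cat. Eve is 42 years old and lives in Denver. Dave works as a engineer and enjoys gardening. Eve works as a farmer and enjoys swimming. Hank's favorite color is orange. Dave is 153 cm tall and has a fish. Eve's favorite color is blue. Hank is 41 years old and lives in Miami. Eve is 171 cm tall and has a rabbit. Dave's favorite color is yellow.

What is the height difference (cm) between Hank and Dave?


|183 - 153| = 30

30


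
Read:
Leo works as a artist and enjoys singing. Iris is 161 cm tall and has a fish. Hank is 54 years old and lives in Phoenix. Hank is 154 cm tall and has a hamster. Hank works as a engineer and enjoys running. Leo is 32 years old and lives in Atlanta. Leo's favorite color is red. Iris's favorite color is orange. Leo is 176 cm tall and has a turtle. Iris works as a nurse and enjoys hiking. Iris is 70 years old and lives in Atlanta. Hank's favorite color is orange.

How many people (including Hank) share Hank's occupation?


Hank is a engineer. Count = 1

1


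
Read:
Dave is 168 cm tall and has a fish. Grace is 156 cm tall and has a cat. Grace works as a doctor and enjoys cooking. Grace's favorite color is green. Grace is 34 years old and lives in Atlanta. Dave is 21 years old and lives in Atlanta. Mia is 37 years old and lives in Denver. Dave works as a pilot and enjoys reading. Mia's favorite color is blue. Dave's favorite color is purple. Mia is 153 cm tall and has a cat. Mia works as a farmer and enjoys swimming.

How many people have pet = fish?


Count: 1

1


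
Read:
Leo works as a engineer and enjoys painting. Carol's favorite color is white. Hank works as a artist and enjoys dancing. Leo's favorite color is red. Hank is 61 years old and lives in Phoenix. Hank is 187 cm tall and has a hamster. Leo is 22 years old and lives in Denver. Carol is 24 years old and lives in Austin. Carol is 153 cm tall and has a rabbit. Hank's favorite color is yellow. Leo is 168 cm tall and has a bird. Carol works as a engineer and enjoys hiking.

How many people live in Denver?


Count in Denver: 1

1


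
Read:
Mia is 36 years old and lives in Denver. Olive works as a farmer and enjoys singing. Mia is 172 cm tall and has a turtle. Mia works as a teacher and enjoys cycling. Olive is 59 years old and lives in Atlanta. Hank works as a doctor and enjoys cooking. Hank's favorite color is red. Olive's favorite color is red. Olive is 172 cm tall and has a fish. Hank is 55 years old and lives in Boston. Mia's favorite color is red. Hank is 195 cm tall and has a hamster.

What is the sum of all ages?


36+59+55 = 150

150


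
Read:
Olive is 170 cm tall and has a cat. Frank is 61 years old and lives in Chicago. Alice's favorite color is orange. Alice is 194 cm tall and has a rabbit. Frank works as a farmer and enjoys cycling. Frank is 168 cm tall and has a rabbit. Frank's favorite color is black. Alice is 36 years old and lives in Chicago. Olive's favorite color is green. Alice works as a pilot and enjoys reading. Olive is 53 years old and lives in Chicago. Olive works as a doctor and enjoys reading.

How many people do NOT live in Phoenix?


Not in Phoenix: 3

3


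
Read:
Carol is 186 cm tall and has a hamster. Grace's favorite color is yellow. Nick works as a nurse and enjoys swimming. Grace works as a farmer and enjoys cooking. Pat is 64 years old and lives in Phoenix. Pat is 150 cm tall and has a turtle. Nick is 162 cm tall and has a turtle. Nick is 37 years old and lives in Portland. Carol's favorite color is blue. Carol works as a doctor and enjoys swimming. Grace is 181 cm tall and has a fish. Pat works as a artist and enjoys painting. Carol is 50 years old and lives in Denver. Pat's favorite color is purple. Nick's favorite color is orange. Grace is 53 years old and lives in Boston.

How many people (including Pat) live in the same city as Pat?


Pat lives in Phoenix. Count = 1

1


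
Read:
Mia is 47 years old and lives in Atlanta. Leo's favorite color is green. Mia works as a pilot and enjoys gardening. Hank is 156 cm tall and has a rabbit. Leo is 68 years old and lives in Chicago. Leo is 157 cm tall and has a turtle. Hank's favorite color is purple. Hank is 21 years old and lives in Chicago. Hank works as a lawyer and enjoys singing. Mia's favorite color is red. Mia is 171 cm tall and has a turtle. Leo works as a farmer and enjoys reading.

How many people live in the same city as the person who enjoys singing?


Person with hobby singing is Hank, city Chicago. Count = 2

2


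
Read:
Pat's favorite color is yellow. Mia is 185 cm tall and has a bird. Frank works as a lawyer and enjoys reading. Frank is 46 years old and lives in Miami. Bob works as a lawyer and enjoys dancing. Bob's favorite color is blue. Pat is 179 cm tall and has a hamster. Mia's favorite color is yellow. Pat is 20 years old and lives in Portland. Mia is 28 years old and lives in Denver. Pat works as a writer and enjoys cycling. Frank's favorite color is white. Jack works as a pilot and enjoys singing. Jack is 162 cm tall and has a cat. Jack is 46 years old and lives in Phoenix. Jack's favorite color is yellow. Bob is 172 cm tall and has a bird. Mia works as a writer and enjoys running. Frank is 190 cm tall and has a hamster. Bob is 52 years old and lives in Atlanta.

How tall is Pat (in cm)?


Pat is 179 cm tall

179


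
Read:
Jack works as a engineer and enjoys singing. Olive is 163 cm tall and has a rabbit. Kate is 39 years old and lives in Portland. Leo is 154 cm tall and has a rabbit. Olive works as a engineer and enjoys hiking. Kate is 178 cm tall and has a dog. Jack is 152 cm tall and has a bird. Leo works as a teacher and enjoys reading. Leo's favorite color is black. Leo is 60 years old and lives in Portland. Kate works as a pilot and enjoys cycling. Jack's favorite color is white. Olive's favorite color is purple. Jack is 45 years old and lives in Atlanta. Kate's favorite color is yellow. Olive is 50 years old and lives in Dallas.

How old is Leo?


Leo is 60 years old

60


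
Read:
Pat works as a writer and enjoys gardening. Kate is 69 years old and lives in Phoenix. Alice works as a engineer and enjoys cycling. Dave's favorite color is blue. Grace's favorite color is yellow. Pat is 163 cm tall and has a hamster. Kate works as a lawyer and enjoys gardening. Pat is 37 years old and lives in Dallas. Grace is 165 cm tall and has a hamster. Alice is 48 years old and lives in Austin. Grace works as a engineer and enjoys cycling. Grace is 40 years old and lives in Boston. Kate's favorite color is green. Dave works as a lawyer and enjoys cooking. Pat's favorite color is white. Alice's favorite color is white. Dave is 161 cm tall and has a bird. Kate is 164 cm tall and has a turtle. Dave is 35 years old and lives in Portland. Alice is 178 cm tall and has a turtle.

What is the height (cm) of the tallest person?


Tallest: Alice at 178 cm

178


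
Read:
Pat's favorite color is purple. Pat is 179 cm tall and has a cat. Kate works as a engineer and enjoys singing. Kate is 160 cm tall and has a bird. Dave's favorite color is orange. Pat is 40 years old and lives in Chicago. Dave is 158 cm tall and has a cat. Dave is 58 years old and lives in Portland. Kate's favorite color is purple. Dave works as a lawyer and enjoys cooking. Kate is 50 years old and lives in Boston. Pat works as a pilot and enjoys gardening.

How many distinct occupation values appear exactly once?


Unique occupation values: 3

3


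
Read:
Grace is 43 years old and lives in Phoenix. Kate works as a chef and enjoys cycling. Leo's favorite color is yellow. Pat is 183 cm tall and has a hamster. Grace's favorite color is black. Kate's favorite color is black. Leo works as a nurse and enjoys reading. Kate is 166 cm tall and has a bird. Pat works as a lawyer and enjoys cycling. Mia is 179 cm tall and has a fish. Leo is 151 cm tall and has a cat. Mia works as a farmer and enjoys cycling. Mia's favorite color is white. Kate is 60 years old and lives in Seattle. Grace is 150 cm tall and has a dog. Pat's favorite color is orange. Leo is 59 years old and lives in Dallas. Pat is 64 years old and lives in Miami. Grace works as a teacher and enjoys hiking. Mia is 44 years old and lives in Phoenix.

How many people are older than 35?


Filter: 5

5


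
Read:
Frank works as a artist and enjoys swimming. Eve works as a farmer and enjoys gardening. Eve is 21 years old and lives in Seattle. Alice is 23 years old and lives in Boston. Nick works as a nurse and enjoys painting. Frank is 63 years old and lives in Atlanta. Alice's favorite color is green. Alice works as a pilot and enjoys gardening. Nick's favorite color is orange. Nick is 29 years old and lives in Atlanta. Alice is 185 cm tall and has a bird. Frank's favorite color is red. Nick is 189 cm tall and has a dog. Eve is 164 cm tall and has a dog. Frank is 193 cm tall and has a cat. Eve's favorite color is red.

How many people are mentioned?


People: Frank, Nick, Alice, Eve. Count = 4

4


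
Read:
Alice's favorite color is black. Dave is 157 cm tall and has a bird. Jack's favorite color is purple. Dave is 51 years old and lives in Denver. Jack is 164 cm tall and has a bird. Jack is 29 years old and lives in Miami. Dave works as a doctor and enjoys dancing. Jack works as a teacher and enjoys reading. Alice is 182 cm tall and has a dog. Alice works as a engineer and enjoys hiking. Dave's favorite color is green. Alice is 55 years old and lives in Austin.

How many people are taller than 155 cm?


Taller than 155: 3

3


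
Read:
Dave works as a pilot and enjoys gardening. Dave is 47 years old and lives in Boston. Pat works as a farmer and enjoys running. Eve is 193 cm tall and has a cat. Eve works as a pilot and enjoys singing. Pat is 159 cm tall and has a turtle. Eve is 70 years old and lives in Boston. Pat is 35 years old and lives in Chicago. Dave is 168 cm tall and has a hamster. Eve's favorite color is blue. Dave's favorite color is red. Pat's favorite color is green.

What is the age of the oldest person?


Oldest: Eve at 70

70


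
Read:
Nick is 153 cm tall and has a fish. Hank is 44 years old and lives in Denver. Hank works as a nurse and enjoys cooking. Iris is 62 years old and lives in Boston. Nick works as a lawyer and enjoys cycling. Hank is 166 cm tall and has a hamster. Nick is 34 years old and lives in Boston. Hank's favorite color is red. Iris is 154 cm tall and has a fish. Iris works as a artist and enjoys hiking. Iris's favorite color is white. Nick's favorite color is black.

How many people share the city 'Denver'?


Count: 1

1


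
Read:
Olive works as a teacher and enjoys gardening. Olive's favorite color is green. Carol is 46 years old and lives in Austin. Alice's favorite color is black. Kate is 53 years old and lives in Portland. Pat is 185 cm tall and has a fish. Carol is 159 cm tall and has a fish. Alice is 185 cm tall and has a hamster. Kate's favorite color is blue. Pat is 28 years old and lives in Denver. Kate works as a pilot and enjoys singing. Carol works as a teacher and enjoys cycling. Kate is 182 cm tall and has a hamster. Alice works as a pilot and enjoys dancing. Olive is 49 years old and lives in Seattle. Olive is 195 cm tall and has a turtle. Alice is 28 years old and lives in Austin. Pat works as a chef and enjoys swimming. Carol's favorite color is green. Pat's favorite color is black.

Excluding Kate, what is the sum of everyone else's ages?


Sum (excluding Kate): 151

151


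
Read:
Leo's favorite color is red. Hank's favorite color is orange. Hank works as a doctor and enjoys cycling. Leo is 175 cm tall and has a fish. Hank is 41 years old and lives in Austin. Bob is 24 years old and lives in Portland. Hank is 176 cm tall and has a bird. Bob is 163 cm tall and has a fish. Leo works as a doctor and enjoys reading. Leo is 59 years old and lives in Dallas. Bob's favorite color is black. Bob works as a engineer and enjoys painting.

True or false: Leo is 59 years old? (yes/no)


Leo is actually 59. yes

yes


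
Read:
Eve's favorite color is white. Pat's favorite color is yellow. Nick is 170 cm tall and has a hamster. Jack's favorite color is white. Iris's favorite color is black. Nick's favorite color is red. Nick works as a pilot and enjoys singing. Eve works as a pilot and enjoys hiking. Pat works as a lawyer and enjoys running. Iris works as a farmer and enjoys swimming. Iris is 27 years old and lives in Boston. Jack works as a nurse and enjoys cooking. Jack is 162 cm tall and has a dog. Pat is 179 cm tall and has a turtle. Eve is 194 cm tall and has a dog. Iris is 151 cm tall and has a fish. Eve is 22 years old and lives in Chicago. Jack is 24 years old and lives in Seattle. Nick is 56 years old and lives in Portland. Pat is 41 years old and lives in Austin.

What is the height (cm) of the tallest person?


Tallest: Eve at 194 cm

194


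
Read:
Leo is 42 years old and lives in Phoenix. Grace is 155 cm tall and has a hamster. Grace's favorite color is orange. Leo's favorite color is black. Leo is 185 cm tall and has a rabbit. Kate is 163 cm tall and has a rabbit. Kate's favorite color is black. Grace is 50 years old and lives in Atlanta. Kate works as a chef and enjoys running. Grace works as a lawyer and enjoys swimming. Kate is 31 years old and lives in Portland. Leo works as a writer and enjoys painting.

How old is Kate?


Kate is 31 years old

31


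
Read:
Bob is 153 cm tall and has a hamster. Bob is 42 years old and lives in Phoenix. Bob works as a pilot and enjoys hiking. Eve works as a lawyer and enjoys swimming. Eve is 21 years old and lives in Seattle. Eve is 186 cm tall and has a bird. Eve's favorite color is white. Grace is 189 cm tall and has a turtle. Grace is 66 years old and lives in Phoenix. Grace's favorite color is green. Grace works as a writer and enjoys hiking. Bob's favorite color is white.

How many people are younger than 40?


Filter: 1

1


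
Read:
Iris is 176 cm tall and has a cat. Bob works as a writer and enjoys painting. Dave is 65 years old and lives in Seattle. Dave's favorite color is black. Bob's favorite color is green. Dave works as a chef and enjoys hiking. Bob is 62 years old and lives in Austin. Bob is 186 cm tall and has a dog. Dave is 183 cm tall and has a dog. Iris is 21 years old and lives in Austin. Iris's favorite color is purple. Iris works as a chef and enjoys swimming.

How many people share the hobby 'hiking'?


Count: 1

1


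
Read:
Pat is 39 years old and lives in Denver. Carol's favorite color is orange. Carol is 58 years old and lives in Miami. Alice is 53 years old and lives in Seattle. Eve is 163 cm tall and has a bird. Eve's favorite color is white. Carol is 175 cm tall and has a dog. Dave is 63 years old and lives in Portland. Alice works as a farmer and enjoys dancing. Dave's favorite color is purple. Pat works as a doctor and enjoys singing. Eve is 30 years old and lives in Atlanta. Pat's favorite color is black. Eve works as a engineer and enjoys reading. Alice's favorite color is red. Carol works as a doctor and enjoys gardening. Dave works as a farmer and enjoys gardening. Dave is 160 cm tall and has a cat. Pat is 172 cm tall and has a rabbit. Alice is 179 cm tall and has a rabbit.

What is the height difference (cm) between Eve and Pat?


|163 - 172| = 9

9


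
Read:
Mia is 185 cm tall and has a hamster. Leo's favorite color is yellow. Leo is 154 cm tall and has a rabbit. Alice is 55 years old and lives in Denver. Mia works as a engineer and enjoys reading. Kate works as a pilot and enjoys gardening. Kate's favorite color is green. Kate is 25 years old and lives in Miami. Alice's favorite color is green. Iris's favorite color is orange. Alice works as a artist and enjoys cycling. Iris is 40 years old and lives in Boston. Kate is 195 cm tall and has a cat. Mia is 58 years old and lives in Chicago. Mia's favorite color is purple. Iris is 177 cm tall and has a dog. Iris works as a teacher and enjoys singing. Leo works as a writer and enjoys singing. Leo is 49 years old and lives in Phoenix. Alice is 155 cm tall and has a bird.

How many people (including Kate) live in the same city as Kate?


Kate lives in Miami. Count = 1

1


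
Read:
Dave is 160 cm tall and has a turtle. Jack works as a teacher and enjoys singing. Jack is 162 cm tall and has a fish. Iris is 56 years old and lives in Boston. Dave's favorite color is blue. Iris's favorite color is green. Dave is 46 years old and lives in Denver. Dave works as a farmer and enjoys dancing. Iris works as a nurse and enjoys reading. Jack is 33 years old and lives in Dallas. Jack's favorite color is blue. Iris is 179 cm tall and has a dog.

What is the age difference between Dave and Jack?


|46 - 33| = 13

13


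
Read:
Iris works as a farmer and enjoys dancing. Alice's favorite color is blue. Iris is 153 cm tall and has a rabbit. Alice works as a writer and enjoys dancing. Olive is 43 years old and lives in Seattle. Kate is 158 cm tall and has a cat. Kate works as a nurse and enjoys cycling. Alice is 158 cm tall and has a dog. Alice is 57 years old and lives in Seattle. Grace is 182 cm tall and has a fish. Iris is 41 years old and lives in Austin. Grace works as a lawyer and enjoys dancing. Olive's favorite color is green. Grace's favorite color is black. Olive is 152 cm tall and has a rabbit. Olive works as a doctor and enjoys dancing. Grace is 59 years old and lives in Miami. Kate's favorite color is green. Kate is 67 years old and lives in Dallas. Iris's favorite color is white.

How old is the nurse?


The nurse is Kate, age 67

67


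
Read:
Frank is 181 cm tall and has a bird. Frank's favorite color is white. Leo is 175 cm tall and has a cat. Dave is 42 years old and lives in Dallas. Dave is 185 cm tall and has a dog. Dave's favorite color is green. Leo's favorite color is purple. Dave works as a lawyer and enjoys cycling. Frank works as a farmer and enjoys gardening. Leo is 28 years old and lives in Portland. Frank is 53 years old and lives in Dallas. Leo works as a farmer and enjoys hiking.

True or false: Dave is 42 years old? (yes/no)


Dave is actually 42. yes

yes


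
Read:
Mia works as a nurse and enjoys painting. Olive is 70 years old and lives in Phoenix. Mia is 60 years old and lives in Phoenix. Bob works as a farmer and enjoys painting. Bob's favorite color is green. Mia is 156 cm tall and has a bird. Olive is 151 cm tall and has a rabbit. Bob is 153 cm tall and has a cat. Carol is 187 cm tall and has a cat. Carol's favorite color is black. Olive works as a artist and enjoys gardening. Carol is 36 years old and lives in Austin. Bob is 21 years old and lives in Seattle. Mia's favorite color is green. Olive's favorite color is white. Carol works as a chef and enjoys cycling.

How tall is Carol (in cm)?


Carol is 187 cm tall

187


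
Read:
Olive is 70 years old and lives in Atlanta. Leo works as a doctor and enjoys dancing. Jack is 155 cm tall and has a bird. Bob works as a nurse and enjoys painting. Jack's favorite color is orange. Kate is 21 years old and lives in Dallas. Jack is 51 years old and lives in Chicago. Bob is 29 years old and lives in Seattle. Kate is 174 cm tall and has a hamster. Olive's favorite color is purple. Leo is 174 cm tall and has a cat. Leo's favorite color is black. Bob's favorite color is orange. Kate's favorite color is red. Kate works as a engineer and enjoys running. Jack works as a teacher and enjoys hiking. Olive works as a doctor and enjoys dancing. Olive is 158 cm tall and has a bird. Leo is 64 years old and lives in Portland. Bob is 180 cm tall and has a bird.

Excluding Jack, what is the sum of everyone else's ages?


Sum (excluding Jack): 184

184


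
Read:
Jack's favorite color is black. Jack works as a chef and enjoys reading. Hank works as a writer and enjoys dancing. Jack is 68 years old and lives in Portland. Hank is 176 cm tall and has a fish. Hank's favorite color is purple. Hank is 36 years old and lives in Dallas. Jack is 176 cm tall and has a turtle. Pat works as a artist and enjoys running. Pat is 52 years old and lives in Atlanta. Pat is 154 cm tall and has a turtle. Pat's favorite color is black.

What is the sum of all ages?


68+36+52 = 156

156


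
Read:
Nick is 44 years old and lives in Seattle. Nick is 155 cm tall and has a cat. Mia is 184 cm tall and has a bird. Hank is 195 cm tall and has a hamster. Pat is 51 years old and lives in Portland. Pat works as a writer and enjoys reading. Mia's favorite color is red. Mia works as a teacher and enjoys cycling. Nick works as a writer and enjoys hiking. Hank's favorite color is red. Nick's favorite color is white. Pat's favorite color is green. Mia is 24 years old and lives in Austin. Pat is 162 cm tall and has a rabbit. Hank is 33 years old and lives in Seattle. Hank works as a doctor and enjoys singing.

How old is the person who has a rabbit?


Person with rabbit is Pat, age 51

51


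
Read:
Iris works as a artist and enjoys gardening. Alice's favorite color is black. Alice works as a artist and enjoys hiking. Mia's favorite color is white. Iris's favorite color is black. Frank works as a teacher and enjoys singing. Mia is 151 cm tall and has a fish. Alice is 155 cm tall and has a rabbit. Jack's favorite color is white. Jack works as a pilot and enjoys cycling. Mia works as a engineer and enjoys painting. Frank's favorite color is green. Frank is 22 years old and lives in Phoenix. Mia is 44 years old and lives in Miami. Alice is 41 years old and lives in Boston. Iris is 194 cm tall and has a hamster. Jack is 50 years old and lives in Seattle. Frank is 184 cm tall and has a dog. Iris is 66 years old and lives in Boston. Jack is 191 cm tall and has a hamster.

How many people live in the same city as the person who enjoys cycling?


Person with hobby cycling is Jack, city Seattle. Count = 1

1


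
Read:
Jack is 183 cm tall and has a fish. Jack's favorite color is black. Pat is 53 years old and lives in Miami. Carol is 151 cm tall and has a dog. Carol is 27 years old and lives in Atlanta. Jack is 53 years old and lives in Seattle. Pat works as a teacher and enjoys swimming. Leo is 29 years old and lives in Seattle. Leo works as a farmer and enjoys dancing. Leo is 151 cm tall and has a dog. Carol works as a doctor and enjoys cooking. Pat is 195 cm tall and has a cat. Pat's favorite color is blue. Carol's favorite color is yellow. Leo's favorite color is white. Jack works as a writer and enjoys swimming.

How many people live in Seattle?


Count in Seattle: 2

2


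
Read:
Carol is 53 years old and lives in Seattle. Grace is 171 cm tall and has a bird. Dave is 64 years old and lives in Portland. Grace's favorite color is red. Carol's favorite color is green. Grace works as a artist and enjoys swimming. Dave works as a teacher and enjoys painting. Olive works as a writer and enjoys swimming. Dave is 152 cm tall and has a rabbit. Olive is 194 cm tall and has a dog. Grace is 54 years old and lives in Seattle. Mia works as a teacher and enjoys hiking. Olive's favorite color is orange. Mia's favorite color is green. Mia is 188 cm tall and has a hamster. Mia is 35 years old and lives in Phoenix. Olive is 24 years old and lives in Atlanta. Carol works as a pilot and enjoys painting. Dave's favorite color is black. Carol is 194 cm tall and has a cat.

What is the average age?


Sum=230, n=5, avg=46

46


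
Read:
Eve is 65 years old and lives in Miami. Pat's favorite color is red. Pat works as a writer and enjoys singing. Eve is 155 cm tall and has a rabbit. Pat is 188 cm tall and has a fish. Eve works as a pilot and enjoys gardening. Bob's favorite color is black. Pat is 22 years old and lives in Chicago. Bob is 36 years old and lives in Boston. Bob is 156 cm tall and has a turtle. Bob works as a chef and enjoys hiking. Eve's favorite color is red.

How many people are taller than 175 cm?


Taller than 175: 1

1


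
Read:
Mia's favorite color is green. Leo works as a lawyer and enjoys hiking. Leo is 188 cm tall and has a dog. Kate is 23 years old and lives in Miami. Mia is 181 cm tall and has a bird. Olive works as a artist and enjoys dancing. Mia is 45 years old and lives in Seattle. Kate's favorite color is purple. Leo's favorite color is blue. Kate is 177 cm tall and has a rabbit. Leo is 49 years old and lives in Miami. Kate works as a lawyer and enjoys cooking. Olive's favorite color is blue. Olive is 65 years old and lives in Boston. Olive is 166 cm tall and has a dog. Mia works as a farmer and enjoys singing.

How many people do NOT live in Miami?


Not in Miami: 2

2


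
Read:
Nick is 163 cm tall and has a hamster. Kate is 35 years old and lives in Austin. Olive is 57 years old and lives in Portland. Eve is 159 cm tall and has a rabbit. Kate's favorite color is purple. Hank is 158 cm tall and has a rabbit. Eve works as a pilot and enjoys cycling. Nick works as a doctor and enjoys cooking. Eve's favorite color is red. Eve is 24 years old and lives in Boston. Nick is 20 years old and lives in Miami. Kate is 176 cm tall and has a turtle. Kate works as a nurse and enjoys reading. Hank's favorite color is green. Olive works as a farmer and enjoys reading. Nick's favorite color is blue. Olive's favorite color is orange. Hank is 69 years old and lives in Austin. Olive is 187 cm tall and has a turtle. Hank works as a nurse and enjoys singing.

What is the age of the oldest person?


Oldest: Hank at 69

69


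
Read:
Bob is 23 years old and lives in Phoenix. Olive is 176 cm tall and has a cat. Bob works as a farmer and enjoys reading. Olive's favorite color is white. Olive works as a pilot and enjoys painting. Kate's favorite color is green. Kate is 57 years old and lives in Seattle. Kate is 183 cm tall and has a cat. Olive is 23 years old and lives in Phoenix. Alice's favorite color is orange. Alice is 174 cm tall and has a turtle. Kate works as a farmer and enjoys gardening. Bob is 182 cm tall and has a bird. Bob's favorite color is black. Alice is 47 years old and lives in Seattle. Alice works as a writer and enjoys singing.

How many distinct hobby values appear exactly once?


Unique hobby values: 4

4


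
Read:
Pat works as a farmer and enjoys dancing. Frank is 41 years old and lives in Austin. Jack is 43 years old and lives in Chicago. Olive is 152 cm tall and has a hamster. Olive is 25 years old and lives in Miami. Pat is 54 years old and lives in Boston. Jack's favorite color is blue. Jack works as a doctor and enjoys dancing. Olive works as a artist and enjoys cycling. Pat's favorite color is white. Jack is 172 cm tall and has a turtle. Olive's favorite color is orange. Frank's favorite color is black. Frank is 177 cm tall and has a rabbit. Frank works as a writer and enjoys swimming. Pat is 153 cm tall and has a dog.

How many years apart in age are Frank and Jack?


41 vs 43, diff = 2

2


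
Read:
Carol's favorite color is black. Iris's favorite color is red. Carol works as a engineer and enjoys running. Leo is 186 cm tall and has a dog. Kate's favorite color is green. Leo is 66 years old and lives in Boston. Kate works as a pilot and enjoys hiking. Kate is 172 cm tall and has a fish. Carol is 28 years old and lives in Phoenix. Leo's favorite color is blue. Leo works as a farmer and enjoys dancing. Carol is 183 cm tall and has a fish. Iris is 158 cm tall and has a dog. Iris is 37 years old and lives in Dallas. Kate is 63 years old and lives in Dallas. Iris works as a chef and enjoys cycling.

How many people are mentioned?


People: Leo, Iris, Carol, Kate. Count = 4

4


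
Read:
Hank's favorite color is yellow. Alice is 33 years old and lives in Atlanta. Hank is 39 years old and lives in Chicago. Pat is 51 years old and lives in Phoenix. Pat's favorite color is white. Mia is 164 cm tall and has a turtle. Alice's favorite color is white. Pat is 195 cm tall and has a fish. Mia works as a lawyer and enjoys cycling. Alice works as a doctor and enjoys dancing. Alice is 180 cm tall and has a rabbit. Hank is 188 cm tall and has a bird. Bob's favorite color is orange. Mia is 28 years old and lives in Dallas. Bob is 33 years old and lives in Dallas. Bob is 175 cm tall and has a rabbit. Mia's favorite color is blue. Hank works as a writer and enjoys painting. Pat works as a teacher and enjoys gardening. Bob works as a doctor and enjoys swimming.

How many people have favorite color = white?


Count: 2

2


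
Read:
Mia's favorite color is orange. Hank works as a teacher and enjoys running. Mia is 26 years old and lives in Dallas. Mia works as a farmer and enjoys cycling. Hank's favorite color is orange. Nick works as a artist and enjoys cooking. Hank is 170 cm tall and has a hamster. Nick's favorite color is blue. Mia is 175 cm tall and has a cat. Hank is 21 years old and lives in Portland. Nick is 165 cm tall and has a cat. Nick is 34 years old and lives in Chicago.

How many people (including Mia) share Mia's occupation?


Mia is a farmer. Count = 1

1


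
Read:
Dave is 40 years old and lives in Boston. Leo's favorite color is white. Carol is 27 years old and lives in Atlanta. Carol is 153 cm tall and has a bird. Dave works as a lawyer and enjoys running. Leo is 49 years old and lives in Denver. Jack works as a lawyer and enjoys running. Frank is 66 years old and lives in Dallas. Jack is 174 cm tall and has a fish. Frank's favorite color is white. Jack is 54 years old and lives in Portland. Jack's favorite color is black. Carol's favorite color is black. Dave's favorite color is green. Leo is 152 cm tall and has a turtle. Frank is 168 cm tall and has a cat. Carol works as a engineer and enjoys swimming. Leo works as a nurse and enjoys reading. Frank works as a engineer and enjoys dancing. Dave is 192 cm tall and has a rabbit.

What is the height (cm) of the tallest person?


Tallest: Dave at 192 cm

192


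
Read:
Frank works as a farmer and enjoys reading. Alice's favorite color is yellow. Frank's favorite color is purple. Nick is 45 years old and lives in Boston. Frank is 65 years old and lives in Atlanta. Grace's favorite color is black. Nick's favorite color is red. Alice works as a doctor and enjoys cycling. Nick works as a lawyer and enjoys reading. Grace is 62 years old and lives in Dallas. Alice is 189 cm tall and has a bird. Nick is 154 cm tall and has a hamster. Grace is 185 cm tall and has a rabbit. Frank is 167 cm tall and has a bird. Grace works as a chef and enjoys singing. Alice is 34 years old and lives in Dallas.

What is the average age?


Sum=206, n=4, avg=51.5

51.5


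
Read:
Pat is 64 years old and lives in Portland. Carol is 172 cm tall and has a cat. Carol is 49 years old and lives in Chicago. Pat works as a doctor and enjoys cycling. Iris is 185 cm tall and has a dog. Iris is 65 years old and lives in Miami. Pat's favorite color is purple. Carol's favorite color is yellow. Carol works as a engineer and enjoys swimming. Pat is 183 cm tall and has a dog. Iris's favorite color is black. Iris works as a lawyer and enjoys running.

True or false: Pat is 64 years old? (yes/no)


Pat is actually 64. yes

yes


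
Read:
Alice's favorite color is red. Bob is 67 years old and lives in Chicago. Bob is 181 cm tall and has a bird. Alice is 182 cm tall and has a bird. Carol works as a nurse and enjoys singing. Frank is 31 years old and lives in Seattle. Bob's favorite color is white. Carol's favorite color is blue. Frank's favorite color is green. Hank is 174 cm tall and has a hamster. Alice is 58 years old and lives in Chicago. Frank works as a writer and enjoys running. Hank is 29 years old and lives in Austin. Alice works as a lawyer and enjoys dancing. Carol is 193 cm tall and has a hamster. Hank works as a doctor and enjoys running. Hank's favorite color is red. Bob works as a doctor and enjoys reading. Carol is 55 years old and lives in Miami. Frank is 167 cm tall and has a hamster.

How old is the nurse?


The nurse is Carol, age 55

55


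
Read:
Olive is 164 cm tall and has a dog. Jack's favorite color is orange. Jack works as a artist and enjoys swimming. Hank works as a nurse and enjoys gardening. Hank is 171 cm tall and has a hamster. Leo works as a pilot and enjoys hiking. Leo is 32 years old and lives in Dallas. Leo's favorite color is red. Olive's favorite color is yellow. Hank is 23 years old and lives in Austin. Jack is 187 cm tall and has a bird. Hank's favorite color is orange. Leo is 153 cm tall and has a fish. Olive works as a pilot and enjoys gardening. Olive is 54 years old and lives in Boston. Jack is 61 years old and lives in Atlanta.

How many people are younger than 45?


Filter: 2

2


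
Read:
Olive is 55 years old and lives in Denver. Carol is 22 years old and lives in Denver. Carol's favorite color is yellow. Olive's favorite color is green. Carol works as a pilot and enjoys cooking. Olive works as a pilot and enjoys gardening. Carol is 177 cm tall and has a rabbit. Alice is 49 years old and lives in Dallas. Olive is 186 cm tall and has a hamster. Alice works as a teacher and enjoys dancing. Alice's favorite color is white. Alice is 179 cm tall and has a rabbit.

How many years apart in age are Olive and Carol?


55 vs 22, diff = 33

33


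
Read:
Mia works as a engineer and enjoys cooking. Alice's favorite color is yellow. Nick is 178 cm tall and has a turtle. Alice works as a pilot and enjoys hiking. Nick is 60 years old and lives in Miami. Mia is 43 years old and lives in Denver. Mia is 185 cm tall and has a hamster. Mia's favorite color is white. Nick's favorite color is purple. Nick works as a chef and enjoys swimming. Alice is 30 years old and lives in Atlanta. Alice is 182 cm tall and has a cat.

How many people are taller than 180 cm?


Taller than 180: 2

2


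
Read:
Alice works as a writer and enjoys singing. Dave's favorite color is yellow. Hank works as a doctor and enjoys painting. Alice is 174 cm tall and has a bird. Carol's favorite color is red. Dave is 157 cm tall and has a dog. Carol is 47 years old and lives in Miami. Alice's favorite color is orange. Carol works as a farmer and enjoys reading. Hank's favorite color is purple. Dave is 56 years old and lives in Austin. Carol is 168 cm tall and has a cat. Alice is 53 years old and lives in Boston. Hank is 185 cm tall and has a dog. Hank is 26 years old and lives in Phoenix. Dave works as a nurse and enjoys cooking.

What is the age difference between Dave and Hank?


|56 - 26| = 30

30


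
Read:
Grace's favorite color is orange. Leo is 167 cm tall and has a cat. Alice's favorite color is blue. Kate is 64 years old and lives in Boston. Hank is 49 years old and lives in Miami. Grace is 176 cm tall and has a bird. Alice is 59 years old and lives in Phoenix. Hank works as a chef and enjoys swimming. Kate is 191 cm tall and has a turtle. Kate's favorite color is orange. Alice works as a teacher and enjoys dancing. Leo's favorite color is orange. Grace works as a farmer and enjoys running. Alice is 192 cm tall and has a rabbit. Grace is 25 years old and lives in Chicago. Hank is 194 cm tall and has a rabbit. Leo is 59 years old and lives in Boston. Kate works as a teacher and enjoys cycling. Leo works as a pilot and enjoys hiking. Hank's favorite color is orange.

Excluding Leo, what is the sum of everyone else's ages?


Sum (excluding Leo): 197

197


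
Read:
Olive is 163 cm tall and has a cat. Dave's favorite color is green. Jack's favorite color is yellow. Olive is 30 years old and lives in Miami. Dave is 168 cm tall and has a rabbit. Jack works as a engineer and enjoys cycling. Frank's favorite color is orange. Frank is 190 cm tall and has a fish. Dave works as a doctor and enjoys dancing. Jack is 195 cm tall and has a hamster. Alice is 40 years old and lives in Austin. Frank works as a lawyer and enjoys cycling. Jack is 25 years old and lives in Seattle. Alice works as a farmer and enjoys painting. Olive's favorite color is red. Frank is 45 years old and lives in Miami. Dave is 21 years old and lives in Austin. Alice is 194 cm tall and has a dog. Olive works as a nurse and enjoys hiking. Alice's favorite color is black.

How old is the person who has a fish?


Person with fish is Frank, age 45

45


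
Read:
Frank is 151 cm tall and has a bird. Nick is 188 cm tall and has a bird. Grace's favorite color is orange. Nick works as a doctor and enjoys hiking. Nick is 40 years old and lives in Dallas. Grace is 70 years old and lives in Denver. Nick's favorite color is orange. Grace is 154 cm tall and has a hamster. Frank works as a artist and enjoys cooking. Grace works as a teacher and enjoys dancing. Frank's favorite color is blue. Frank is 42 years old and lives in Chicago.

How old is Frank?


Frank is 42 years old

42


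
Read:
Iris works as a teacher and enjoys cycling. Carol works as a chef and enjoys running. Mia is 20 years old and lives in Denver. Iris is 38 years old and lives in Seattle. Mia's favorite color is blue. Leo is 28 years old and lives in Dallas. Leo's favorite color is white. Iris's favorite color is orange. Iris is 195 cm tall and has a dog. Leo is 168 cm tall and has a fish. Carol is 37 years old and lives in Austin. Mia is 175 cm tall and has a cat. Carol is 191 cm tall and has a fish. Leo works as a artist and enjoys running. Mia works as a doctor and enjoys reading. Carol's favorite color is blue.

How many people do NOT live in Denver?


Not in Denver: 3

3


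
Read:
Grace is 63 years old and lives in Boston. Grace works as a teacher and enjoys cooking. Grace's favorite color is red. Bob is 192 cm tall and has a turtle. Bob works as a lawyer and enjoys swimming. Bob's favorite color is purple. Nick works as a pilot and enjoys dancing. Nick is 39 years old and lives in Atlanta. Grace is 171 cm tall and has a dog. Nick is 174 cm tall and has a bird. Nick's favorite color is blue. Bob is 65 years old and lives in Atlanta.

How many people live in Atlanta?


Count in Atlanta: 2

2


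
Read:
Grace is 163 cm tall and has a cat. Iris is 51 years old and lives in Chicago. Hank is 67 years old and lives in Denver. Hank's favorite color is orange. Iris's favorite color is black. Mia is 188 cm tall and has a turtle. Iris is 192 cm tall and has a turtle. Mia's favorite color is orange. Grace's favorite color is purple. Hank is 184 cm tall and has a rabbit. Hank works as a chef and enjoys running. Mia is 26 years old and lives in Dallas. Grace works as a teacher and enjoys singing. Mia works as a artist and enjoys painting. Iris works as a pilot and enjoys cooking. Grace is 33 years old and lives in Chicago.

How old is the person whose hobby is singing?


Person with hobby=singing is Grace, age 33

33


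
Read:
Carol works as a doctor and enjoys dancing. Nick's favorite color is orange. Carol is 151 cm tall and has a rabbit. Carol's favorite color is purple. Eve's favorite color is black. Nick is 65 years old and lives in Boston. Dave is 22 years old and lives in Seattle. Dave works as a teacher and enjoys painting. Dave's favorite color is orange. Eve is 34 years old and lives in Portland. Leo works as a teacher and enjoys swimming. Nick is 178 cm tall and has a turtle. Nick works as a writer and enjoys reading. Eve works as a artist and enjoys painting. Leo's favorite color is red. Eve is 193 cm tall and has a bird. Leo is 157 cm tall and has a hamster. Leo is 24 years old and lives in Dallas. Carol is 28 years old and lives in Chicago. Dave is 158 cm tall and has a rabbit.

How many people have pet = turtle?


Count: 1

1
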